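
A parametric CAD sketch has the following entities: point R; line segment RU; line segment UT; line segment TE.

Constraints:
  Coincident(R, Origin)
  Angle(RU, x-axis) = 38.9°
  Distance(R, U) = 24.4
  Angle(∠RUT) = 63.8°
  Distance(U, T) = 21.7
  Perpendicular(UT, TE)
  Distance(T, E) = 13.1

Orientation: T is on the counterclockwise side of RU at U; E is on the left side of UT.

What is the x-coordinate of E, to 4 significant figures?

-6.209

R is at the origin; RU runs at 38.9° with length 24.4, so U = 24.4·(cos 38.9°, sin 38.9°) = (18.99, 15.32). ∠RUT = 63.8°, so UT runs at 38.9° + (180° − 63.8°) = 155.1° from the x-axis; with |UT| = 21.7, T = U + 21.7·(cos 155.1°, sin 155.1°) = (-0.6937, 24.46). UT ⟂ TE; with |TE| = 13.1 on the left of UT, E = T + 13.1·(-0.4210, -0.9070) = (-6.209, 12.58). So E.x = -6.209.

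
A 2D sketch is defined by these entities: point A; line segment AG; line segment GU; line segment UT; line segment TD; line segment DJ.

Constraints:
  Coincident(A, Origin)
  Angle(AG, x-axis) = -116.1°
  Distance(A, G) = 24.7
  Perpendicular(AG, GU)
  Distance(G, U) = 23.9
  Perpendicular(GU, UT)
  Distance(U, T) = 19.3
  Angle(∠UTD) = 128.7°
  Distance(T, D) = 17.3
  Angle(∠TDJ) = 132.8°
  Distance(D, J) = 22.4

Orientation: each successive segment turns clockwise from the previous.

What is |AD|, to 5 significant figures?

11.725

A is at the origin; AG runs at -116.1° with length 24.7, so G = (-10.866, -22.181). AG is perpendicular to GU, so GU runs at 153.90°; with |GU| = 23.9, U = (-32.329, -11.667). GU is perpendicular to UT, so UT runs at 63.900°; with |UT| = 19.3, T = (-23.839, 5.6652). ∠UTD = 128.7° gives TD at 12.600° from the x-axis; with |TD| = 17.3, D = (-6.9552, 9.4391). Then |AD| = |D − A| = 11.725.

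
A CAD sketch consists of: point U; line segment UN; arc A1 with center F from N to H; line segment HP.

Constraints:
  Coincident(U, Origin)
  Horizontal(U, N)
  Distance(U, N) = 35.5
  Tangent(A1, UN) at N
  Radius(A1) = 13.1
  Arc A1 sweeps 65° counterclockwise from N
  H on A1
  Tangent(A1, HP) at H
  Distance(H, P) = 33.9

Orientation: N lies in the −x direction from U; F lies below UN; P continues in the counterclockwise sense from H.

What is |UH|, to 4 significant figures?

47.97

U is at the origin; U and N share the same y with |UN| = 35.5 and N on the −x side, so N = (-35.50, 0.000). Tangency of A1 to UN means the radius FN is perpendicular to UN, so F = N + (0, -13.1) = (-35.50, -13.10). On A1, N sits at bearing 90° from F; a 65° counterclockwise sweep puts H at bearing 155°, so H = F + 13.1·(cos 155°, sin 155°) = (-47.37, -7.564). Then |UH| = |H − U| = 47.97.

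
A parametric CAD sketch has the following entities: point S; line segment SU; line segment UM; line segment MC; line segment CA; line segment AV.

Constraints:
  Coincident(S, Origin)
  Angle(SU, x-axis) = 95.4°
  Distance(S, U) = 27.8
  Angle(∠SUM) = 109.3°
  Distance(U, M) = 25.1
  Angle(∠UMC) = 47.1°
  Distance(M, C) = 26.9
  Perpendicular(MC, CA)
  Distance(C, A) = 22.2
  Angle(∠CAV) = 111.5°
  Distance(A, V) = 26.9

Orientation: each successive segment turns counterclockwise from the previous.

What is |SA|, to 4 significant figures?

21.65

∠UMC = 47.1° gives MC at -61.00° from the x-axis; with |MC| = 26.9, C = (-13.94, 10.18). The perpendicularity gives CA at right angles to MC, so CA runs at 29.00°; with |CA| = 22.2, A = (5.477, 20.94). Then |SA| = |A − S| = 21.65.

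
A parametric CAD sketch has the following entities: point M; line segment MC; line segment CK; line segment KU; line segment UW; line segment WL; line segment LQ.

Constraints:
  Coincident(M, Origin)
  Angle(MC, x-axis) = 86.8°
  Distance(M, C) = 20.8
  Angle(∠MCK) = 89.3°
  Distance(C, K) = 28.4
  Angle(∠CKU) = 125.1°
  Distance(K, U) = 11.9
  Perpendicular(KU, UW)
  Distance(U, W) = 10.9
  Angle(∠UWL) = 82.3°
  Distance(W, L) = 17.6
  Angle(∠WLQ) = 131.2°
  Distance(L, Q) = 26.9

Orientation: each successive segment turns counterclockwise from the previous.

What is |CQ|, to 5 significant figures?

37.346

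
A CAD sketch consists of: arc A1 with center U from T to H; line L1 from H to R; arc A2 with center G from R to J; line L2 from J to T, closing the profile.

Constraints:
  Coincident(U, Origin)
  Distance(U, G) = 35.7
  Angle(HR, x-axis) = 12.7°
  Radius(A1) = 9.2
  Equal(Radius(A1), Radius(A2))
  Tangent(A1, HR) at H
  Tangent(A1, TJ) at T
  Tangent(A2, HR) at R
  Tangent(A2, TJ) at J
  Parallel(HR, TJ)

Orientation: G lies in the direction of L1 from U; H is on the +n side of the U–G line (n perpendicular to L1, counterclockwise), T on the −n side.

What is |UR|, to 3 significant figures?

36.9

The slot axis is L1's direction at 12.7°, so u = (cos 12.7°, sin 12.7°) = (0.976, 0.220) and n = (−sin 12.7°, cos 12.7°) = (-0.220, 0.976). U is at the origin and G lies 35.7 along u from U, so G = 35.7·u = (34.8, 7.85). Tangency of A1 to both parallel lines with radius 9.2 puts H and T at U ± 9.2·n: H = (-2.02, 8.97), T = (2.02, -8.97). Equal radii place R and J the same way about G: R = G + 9.2·n = (32.8, 16.8), J = G − 9.2·n = (36.8, -1.13). Then |UR| = |R − U| = 36.9.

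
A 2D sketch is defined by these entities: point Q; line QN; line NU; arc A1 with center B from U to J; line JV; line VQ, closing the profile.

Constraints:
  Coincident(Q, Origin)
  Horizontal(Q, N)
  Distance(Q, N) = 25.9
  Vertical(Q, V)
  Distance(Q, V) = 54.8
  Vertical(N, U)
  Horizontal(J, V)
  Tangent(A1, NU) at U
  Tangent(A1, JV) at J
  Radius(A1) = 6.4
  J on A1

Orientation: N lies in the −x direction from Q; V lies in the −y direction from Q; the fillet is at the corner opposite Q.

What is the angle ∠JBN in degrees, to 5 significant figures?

172.47°

Q is at the origin; QN is horizontal with |QN| = 25.9 and N on the −x side, so N = (-25.900, 0.0000). Q and V share the same x with |QV| = 54.8 and V on the −y side, so V = (0.0000, -54.800). The virtual corner opposite Q is at (-25.900, -54.800). Since A1 is tangent to NU there, BU ⟂ NU and since A1 is tangent to JV there, BJ ⟂ JV, with radius 6.4, so the center B sits 6.4 in from both sides at B = (-19.500, -48.400). That places the tangent points at U = (-25.900, -48.400) on NU and J = (-19.500, -54.800) on JV. Then cos ∠JBN = BJ·BN / (|BJ||BN|), giving 172.47°.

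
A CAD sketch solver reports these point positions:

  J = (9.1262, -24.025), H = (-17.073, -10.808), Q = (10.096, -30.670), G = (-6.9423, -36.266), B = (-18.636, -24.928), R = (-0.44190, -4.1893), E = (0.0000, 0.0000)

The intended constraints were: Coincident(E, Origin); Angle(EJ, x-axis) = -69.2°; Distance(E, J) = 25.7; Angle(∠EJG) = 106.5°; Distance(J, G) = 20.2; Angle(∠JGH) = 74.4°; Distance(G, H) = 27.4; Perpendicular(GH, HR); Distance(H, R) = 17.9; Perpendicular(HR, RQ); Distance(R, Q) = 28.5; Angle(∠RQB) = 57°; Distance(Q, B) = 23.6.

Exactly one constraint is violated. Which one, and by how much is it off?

Distance(Q, B) = 23.6 — off by 5.70.

E = (0.00, 0.00) ✓; EJ at -69.20° ✓; |EJ| = 25.70 ✓; ∠EJG = 106.5° ✓; |JG| = 20.20 ✓; ∠JGH = 74.40° ✓; |GH| = 27.40 ✓; ∠(GH, HR) = 90.00° ✓; |HR| = 17.90 ✓; ∠(HR, RQ) = 90.00° ✓; |RQ| = 28.50 ✓; ∠RQB = 57.00° ✓; |QB| = 29.30 ✗.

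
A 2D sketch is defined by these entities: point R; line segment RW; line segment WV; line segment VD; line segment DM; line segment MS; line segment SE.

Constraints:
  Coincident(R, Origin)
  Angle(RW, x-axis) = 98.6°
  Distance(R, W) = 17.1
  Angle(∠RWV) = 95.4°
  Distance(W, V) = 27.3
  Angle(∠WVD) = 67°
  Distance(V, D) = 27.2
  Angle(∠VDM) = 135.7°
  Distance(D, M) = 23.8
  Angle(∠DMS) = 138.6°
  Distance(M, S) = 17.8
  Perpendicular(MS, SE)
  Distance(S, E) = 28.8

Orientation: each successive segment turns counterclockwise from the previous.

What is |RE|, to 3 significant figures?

19.4

R is at the origin; RW runs at 98.6° with length 17.1, so W = (-2.56, 16.9). ∠RWV = 95.4° gives WV at -177° from the x-axis; with |WV| = 27.3, V = (-29.8, 15.4). ∠WVD = 67.0° gives VD at -63.8° from the x-axis; with |VD| = 27.2, D = (-17.8, -9.02). ∠VDM = 135.7° gives DM at -19.5° from the x-axis; with |DM| = 23.8, M = (4.63, -17.0). ∠DMS = 138.6° gives MS at 21.9° from the x-axis; with |MS| = 17.8, S = (21.1, -10.3). The perpendicularity gives SE at right angles to MS, so SE runs at 112°; with |SE| = 28.8, E = (10.4, 16.4). Then |RE| = |E − R| = 19.4.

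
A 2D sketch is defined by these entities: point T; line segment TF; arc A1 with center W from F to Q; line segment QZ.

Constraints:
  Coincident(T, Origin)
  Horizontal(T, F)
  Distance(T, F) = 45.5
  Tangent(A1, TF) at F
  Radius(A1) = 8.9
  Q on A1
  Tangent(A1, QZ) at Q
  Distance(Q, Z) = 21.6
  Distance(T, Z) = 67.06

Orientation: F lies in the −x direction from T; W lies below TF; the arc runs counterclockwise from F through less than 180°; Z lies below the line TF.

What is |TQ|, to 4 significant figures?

53.98

Checks: |WQ| = 8.900 ✓; ∠(WQ, QZ) = 90.00° ✓; |QZ| = 21.60 ✓; |TZ| = 67.06 ✓.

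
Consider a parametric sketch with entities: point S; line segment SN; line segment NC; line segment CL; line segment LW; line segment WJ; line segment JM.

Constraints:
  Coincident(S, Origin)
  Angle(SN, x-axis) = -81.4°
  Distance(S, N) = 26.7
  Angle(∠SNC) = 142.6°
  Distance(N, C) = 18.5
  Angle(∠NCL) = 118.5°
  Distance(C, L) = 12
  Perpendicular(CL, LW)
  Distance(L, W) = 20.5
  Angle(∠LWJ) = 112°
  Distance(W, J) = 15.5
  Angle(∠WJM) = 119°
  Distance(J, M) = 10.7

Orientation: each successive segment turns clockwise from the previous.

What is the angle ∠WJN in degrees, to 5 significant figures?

100.72°

S is at the origin; SN runs at -81.4° with length 26.7, so N = (3.9926, -26.400). ∠SNC = 142.6° gives NC at -118.80° from the x-axis; with |NC| = 18.5, C = (-4.9198, -42.611). ∠NCL = 118.5° gives CL at 179.70° from the x-axis; with |CL| = 12.0, L = (-16.920, -42.549). The perpendicularity gives LW at right angles to CL, so LW runs at 89.700°; with |LW| = 20.5, W = (-16.812, -22.049). ∠LWJ = 112.0° gives WJ at 21.700° from the x-axis; with |WJ| = 15.5, J = (-2.4108, -16.318). Then cos ∠WJN = JW·JN / (|JW||JN|), giving 100.72°.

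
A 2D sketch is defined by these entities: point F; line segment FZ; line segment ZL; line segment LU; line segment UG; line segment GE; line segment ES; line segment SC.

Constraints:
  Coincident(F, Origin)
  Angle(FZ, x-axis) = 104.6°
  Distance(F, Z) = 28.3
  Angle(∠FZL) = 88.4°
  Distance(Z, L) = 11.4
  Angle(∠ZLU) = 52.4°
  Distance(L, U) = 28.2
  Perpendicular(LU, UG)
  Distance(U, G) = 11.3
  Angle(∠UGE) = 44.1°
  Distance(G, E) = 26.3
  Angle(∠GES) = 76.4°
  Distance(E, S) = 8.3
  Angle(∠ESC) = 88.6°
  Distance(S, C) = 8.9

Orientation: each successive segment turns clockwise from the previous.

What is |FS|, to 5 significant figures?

12.198

∠UGE = 44.1° gives GE at 19.500° from the x-axis; with |GE| = 26.3, E = (6.7522, 17.793). ∠GES = 76.4° gives ES at -84.100° from the x-axis; with |ES| = 8.3, S = (7.6054, 9.5372). Then |FS| = |S − F| = 12.198.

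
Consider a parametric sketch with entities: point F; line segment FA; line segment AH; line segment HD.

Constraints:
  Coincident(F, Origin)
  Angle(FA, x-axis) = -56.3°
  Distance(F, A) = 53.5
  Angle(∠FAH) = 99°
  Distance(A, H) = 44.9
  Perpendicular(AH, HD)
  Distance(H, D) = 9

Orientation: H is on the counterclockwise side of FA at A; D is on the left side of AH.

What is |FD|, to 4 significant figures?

68.99

F is at the origin; FA runs at -56.3° with length 53.5, so A = 53.5·(cos -56.3°, sin -56.3°) = (29.68, -44.51). ∠FAH = 99.0°, so AH runs at -56.3° + (180° − 99.0°) = 24.70° from the x-axis; with |AH| = 44.9, H = A + 44.9·(cos 24.70°, sin 24.70°) = (70.48, -25.75). AH ⟂ HD; with |HD| = 9.0 on the left of AH, D = H + 9.0·(-0.4179, 0.9085) = (66.72, -17.57). Then |FD| = |D − F| = 68.99.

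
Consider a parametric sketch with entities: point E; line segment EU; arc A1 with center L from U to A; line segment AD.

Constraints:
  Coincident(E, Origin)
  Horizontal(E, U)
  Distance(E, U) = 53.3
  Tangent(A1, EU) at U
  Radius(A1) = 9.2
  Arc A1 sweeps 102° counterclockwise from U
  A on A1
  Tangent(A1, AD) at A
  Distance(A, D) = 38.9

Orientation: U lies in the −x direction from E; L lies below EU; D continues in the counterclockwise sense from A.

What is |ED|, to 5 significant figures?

73.184

On A1, U sits at bearing 90° from L; a 102° counterclockwise sweep puts A at bearing 192°, so A = L + 9.2·(cos 192°, sin 192°) = (-62.299, -11.113). Since A1 is tangent to AD there, LA ⟂ AD, so AD runs along (−sin 192°, cos 192°); with |AD| = 38.9, D = (-54.211, -49.163). Then |ED| = |D − E| = 73.184.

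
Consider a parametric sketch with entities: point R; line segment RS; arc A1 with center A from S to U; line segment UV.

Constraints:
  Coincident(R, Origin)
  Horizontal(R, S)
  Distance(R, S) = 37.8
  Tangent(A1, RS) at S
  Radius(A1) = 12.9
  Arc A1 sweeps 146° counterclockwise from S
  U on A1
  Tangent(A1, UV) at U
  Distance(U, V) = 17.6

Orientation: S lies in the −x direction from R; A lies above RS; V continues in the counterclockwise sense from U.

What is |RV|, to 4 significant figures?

56.20

On A1, S sits at bearing -90° from A; a 146° counterclockwise sweep puts U at bearing 56°, so U = A + 12.9·(cos 56°, sin 56°) = (-30.59, 23.59). The tangent condition forces AU to be normal to UV, so UV runs along (−sin 56°, cos 56°); with |UV| = 17.6, V = (-45.18, 33.44). Then |RV| = |V − R| = 56.20.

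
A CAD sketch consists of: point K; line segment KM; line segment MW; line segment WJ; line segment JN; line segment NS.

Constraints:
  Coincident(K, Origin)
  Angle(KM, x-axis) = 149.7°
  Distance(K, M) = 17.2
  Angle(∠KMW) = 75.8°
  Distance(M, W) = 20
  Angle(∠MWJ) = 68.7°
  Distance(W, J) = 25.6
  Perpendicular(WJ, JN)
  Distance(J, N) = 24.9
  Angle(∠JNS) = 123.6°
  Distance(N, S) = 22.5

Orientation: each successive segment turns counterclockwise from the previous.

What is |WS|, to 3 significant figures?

38.0

K is at the origin; KM runs at 149.7° with length 17.2, so M = (-14.9, 8.68). ∠KMW = 75.8° gives MW at -106° from the x-axis; with |MW| = 20.0, W = (-20.4, -10.5). ∠MWJ = 68.7° gives WJ at 5.20° from the x-axis; with |WJ| = 25.6, J = (5.10, -8.22). WJ is perpendicular to JN, so JN runs at 95.2°; with |JN| = 24.9, N = (2.84, 16.6). ∠JNS = 123.6° gives NS at 152° from the x-axis; with |NS| = 22.5, S = (-17.0, 27.3). Then |WS| = |S − W| = 38.0.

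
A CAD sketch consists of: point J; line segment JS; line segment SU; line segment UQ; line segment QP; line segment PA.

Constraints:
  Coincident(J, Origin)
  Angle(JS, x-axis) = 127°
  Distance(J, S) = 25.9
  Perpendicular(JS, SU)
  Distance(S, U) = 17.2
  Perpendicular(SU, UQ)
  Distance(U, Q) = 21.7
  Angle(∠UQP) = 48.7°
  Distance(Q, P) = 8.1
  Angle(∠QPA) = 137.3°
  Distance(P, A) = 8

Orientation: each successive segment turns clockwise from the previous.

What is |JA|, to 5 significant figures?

20.297

J is at the origin; JS runs at 127.0° with length 25.9, so S = (-15.587, 20.685). The perpendicularity gives SU at right angles to JS, so SU runs at 37.000°; with |SU| = 17.2, U = (-1.8505, 31.036). SU ⟂ UQ, so UQ runs at -53.000°; with |UQ| = 21.7, Q = (11.209, 13.705). ∠UQP = 48.7° gives QP at 175.70° from the x-axis; with |QP| = 8.1, P = (3.1317, 14.313). ∠QPA = 137.3° gives PA at 133.00° from the x-axis; with |PA| = 8.0, A = (-2.3243, 20.164). Then |JA| = |A − J| = 20.297.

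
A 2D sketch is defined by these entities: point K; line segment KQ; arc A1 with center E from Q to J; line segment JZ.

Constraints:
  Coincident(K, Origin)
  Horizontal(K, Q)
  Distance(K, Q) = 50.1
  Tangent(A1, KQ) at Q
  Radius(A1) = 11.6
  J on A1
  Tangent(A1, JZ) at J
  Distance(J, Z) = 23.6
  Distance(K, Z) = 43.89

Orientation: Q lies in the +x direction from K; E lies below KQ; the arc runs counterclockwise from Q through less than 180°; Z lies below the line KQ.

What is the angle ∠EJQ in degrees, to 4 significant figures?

54.14°

K is at the origin; K and Q share the same y with |KQ| = 50.1 and Q on the +x side, so Q = (50.10, 0.000). Tangency of A1 to KQ means the radius EQ is perpendicular to KQ, so E = Q + (0, -11.6) = (50.10, -11.60). Since EJ ⟂ JZ (tangency), |EZ| = √(11.6² + 23.6²) = 26.30 regardless of where J sits on A1. So Z lies on both circle(K, 43.89) and circle(E, 26.30); the below-KQ intersection is Z = (31.68, -30.37). J is the foot of the tangent from Z: J = (39.09, -7.962).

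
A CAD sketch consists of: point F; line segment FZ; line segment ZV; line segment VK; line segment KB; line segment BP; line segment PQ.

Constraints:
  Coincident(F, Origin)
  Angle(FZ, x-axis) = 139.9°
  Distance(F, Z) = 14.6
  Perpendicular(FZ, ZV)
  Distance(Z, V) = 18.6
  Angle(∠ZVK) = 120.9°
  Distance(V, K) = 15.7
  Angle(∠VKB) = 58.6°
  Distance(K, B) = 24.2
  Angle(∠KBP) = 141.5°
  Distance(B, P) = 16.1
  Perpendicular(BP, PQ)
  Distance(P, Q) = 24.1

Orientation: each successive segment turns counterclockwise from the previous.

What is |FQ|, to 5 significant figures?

30.631

∠KBP = 141.5° gives BP at 88.900° from the x-axis; with |BP| = 16.1, P = (-2.3024, 15.075). BP is perpendicular to PQ, so PQ runs at 178.90°; with |PQ| = 24.1, Q = (-26.398, 15.538). Then |FQ| = |Q − F| = 30.631.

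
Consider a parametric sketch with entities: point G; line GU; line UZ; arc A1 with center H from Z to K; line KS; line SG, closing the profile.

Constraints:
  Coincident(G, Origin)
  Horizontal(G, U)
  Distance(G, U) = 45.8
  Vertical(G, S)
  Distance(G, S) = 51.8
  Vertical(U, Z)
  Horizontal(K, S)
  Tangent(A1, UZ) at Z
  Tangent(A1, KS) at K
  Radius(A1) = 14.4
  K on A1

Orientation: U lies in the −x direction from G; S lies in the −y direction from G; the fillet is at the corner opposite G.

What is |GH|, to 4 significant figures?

48.83

G and S share the same x with |GS| = 51.8 and S on the −y side, so S = (0.000, -51.80). The virtual corner opposite G is at (-45.80, -51.80). Since A1 is tangent to UZ there, HZ ⟂ UZ and A1 meets KS tangentially, so HK is at right angles to KS, with radius 14.4, so the center H sits 14.4 in from both sides at H = (-31.40, -37.40). Then |GH| = |H − G| = 48.83.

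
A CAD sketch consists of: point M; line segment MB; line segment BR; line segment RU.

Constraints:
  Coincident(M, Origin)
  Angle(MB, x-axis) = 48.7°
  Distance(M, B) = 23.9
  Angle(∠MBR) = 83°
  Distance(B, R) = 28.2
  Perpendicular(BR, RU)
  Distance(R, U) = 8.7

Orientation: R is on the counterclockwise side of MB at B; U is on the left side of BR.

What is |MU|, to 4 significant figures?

29.41

M is at the origin; MB runs at 48.7° with length 23.9, so B = 23.9·(cos 48.7°, sin 48.7°) = (15.77, 17.96). ∠MBR = 83.0°, so BR runs at 48.7° + (180° − 83.0°) = 145.7° from the x-axis; with |BR| = 28.2, R = B + 28.2·(cos 145.7°, sin 145.7°) = (-7.522, 33.85). The perpendicularity gives RU at right angles to BR; with |RU| = 8.7 on the left of BR, U = R + 8.7·(-0.5635, -0.8261) = (-12.42, 26.66). Then |MU| = |U − M| = 29.41.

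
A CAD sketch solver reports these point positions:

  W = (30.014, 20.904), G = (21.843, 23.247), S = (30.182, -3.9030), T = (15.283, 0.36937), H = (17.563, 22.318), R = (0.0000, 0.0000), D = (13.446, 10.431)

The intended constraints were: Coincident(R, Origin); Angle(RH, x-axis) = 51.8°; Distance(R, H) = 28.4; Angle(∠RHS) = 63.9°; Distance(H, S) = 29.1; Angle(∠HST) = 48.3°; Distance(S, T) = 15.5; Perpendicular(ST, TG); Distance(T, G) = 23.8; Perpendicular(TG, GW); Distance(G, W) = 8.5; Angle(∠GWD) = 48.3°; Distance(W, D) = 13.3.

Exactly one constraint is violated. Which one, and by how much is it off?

Distance(W, D) = 13.3 — off by 6.30.

R = (0.00, 0.00) ✓; RH at 51.80° ✓; |RH| = 28.40 ✓; ∠RHS = 63.90° ✓; |HS| = 29.10 ✓; ∠HST = 48.30° ✓; |ST| = 15.50 ✓; ∠(ST, TG) = 90.00° ✓; |TG| = 23.80 ✓; ∠(TG, GW) = 90.00° ✓; |GW| = 8.500 ✓; ∠GWD = 48.30° ✓; |WD| = 19.60 ✗.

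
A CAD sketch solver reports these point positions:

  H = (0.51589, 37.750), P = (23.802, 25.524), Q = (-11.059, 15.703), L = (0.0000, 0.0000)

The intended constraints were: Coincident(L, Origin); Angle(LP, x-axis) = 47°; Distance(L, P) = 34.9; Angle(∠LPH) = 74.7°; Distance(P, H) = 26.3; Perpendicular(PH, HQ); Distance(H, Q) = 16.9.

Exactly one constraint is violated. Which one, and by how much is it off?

Distance(H, Q) = 16.9 — off by 8.00.

L = (0.00, 0.00) ✓; LP at 47.00° ✓; |LP| = 34.90 ✓; ∠LPH = 74.70° ✓; |PH| = 26.30 ✓; ∠(PH, HQ) = 90.00° ✓; |HQ| = 24.90 ✗.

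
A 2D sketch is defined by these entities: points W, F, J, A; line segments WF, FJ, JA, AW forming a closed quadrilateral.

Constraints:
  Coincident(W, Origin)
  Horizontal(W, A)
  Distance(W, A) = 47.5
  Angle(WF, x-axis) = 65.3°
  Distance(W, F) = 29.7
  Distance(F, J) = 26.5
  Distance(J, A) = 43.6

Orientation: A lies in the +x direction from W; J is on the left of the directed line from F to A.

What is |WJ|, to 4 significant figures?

54.06

Checks: |FJ| = 26.50 ✓; |JA| = 43.60 ✓.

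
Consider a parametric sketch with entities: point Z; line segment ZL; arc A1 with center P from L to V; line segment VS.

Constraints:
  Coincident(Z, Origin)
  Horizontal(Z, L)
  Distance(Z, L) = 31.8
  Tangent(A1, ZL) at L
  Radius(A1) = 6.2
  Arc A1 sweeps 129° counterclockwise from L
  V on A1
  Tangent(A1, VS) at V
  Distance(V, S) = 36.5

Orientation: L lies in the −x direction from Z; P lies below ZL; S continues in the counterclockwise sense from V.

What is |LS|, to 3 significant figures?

42.5

On A1, L sits at bearing 90° from P; a 129° counterclockwise sweep puts V at bearing 219°, so V = P + 6.2·(cos 219°, sin 219°) = (-36.6, -10.1). A1 meets VS tangentially, so PV is at right angles to VS, so VS runs along (−sin 219°, cos 219°); with |VS| = 36.5, S = (-13.6, -38.5). Then |LS| = |S − L| = 42.5.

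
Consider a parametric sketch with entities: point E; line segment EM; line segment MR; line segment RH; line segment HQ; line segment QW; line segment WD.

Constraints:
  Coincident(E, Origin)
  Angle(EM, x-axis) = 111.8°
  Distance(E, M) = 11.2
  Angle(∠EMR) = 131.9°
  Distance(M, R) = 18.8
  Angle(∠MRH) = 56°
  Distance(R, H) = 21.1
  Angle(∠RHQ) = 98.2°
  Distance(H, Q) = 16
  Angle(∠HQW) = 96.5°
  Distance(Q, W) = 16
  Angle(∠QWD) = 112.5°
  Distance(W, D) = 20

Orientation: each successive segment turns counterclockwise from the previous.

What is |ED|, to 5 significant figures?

28.956

E is at the origin; EM runs at 111.8° with length 11.2, so M = (-4.1593, 10.399). ∠EMR = 131.9° gives MR at 159.90° from the x-axis; with |MR| = 18.8, R = (-21.814, 16.860). ∠MRH = 56.0° gives RH at -76.100° from the x-axis; with |RH| = 21.1, H = (-16.745, -3.6223). ∠RHQ = 98.2° gives HQ at 5.7000° from the x-axis; with |HQ| = 16.0, Q = (-0.82459, -2.0332). ∠HQW = 96.5° gives QW at 89.200° from the x-axis; with |QW| = 16.0, W = (-0.60120, 13.965). ∠QWD = 112.5° gives WD at 156.70° from the x-axis; with |WD| = 20.0, D = (-18.970, 21.876). Then |ED| = |D − E| = 28.956.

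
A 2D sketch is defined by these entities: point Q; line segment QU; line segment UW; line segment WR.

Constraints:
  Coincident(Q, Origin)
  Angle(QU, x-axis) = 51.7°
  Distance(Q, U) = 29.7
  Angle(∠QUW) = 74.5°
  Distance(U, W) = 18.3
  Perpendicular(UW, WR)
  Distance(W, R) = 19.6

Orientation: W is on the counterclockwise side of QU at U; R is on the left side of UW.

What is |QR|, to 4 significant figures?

13.74

∠QUW = 74.5°, so UW runs at 51.7° + (180° − 74.5°) = 157.2° from the x-axis; with |UW| = 18.3, W = U + 18.3·(cos 157.2°, sin 157.2°) = (1.537, 30.40). UW is perpendicular to WR; with |WR| = 19.6 on the left of UW, R = W + 19.6·(-0.3875, -0.9219) = (-6.058, 12.33). Then |QR| = |R − Q| = 13.74.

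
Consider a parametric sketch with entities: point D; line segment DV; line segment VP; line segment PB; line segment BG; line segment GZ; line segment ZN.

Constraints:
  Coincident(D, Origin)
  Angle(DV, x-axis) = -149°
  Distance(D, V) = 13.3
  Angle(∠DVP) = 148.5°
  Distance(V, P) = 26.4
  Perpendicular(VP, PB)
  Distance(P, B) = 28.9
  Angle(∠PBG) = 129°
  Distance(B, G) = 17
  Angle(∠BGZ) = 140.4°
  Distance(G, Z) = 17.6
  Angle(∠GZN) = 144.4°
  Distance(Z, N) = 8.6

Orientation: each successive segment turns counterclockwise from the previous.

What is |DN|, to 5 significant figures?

27.386

D is at the origin; DV runs at -149.0° with length 13.3, so V = (-11.400, -6.8500). ∠DVP = 148.5° gives VP at -117.50° from the x-axis; with |VP| = 26.4, P = (-23.590, -30.267). VP is perpendicular to PB, so PB runs at -27.500°; with |PB| = 28.9, B = (2.0441, -43.612). ∠PBG = 129.0° gives BG at 23.500° from the x-axis; with |BG| = 17.0, G = (17.634, -36.833). ∠BGZ = 140.4° gives GZ at 63.100° from the x-axis; with |GZ| = 17.6, Z = (25.597, -21.137). ∠GZN = 144.4° gives ZN at 98.700° from the x-axis; with |ZN| = 8.6, N = (24.296, -12.636). Then |DN| = |N − D| = 27.386.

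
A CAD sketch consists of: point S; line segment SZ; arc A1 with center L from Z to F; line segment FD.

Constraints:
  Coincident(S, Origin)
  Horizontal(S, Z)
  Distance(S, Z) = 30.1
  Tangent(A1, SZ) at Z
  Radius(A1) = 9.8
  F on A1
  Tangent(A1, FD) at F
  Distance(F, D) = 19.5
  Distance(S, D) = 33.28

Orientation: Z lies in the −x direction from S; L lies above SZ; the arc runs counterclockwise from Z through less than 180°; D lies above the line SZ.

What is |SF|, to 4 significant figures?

22.12

Checks: |SZ| = 30.10 ✓; |LF| = 9.800 ✓; ∠(LF, FD) = 90.00° ✓; |FD| = 19.50 ✓; |SD| = 33.28 ✓.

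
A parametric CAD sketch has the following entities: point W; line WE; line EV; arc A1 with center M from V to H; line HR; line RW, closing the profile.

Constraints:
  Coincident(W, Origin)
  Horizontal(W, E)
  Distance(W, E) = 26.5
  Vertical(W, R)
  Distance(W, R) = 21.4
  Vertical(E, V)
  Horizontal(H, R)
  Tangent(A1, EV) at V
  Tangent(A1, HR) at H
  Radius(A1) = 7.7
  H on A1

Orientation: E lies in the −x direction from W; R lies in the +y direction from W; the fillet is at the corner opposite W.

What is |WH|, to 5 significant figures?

28.485

W is at the origin; W and E share the same y with |WE| = 26.5 and E on the −x side, so E = (-26.500, 0.0000). WR is vertical with |WR| = 21.4 and R on the +y side, so R = (0.0000, 21.400). The virtual corner opposite W is at (-26.500, 21.400). Since A1 is tangent to EV there, MV ⟂ EV and the tangent condition forces MH to be normal to HR, with radius 7.7, so the center M sits 7.7 in from both sides at M = (-18.800, 13.700). That places the tangent points at V = (-26.500, 13.700) on EV and H = (-18.800, 21.400) on HR. Then |WH| = |H − W| = 28.485.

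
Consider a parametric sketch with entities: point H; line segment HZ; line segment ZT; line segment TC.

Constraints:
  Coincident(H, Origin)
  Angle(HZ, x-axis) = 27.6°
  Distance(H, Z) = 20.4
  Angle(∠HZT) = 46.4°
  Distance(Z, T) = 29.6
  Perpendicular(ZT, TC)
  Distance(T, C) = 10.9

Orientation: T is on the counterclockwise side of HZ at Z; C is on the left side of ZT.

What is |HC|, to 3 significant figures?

16.0

∠HZT = 46.4°, so ZT runs at 27.6° + (180° − 46.4°) = 161° from the x-axis; with |ZT| = 29.6, T = Z + 29.6·(cos 161°, sin 161°) = (-9.94, 19.0). ZT ⟂ TC; with |TC| = 10.9 on the left of ZT, C = T + 10.9·(-0.322, -0.947) = (-13.5, 8.67). Then |HC| = |C − H| = 16.0.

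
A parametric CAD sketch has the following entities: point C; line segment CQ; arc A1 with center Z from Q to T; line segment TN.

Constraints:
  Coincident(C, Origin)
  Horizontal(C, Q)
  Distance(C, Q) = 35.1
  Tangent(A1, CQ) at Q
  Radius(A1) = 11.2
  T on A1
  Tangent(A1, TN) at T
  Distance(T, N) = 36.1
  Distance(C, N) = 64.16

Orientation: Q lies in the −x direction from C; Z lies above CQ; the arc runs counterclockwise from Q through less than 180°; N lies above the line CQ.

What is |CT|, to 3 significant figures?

30.1

C is at the origin; C and Q share the same y with |CQ| = 35.1 and Q on the −x side, so Q = (-35.1, 0.00). Tangency of A1 to CQ means the radius ZQ is perpendicular to CQ, so Z = Q + (0, 11.2) = (-35.1, 11.2). Since ZT ⟂ TN (tangency), |ZN| = √(11.2² + 36.1²) = 37.8 regardless of where T sits on A1. So N lies on both circle(C, 64.16) and circle(Z, 37.8); the above-CQ intersection is N = (-42.2, 48.3). T is the foot of the tangent from N: T = (-25.2, 16.5).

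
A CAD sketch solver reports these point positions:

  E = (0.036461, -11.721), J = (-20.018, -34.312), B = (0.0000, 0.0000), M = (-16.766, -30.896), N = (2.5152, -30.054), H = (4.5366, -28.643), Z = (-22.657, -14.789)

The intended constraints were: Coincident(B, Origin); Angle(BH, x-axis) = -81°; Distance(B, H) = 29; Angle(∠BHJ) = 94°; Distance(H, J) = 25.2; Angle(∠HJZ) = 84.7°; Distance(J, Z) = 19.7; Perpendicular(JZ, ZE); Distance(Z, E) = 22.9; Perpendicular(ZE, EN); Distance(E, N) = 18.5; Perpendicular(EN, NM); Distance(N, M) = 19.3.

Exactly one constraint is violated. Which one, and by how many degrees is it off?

Perpendicular(EN, NM) — off by 5.20°.

B = (0.00, 0.00) ✓; BH at -81.00° ✓; |BH| = 29.00 ✓; ∠BHJ = 94.00° ✓; |HJ| = 25.20 ✓; ∠HJZ = 84.70° ✓; |JZ| = 19.70 ✓; ∠(JZ, ZE) = 90.00° ✓; |ZE| = 22.90 ✓; ∠(ZE, EN) = 90.00° ✓; |EN| = 18.50 ✓; ∠(EN, NM) = 95.20° ✗; |NM| = 19.30 ✓.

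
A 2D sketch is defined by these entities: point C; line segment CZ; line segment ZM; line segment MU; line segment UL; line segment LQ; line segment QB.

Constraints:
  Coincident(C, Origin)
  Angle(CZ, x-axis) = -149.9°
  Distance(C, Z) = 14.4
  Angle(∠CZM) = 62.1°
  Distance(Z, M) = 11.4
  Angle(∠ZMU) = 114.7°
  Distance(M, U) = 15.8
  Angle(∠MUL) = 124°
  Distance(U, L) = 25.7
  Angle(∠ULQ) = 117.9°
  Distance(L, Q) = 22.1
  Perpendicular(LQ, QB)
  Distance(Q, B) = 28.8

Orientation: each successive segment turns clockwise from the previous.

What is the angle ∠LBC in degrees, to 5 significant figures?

39.810°

C is at the origin; CZ runs at -149.9° with length 14.4, so Z = (-12.458, -7.2218). ∠CZM = 62.1° gives ZM at 92.200° from the x-axis; with |ZM| = 11.4, M = (-12.896, 4.1698). ∠ZMU = 114.7° gives MU at 26.900° from the x-axis; with |MU| = 15.8, U = (1.1946, 11.318). ∠MUL = 124.0° gives UL at -29.100° from the x-axis; with |UL| = 25.7, L = (23.651, -1.1805). ∠ULQ = 117.9° gives LQ at -91.200° from the x-axis; with |LQ| = 22.1, Q = (23.188, -23.276). The perpendicularity gives QB at right angles to LQ, so QB runs at 178.80°; with |QB| = 28.8, B = (-5.6060, -22.673). Then cos ∠LBC = BL·BC / (|BL||BC|), giving 39.810°.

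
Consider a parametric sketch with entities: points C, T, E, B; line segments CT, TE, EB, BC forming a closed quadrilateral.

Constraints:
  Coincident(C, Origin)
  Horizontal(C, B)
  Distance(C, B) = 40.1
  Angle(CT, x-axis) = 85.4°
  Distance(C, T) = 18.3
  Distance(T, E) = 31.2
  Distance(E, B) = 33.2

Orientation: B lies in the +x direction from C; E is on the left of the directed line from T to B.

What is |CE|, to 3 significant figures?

43.3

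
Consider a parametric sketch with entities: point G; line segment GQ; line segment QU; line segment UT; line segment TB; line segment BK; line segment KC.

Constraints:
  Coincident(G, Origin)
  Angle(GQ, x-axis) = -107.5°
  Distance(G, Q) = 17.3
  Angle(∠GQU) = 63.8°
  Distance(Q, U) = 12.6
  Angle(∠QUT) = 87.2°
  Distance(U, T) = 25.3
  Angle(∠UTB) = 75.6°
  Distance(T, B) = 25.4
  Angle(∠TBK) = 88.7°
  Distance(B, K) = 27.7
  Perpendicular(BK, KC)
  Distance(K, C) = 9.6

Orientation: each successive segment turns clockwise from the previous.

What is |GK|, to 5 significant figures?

26.750

G is at the origin; GQ runs at -107.5° with length 17.3, so Q = (-5.2022, -16.499). ∠GQU = 63.8° gives QU at 136.30° from the x-axis; with |QU| = 12.6, U = (-14.312, -7.7942). ∠QUT = 87.2° gives UT at 43.500° from the x-axis; with |UT| = 25.3, T = (4.0404, 9.6212). ∠UTB = 75.6° gives TB at -60.900° from the x-axis; with |TB| = 25.4, B = (16.393, -12.573). ∠TBK = 88.7° gives BK at -152.20° from the x-axis; with |BK| = 27.7, K = (-8.1096, -25.492). Then |GK| = |K − G| = 26.750.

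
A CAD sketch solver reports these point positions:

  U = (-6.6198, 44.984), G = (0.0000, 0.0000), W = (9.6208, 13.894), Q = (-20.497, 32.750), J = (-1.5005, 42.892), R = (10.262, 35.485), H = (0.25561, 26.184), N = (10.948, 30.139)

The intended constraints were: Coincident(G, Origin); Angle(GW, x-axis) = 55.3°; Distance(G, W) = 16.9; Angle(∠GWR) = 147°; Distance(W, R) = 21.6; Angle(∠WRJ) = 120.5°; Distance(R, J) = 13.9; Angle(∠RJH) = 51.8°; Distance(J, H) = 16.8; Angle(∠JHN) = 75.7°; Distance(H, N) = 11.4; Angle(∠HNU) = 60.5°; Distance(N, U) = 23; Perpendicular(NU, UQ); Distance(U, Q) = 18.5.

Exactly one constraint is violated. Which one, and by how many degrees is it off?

Perpendicular(NU, UQ) — off by 8.40°.

G = (0.00, 0.00) ✓; GW at 55.30° ✓; |GW| = 16.90 ✓; ∠GWR = 147.0° ✓; |WR| = 21.60 ✓; ∠WRJ = 120.5° ✓; |RJ| = 13.90 ✓; ∠RJH = 51.80° ✓; |JH| = 16.80 ✓; ∠JHN = 75.70° ✓; |HN| = 11.40 ✓; ∠HNU = 60.50° ✓; |NU| = 23.00 ✓; ∠(NU, UQ) = 81.60° ✗; |UQ| = 18.50 ✓.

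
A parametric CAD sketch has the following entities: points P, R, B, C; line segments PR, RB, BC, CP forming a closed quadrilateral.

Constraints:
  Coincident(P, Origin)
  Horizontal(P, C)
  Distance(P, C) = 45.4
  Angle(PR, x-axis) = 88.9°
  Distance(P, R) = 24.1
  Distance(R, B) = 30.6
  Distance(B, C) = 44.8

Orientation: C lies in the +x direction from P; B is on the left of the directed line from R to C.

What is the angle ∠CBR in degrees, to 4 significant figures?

82.80°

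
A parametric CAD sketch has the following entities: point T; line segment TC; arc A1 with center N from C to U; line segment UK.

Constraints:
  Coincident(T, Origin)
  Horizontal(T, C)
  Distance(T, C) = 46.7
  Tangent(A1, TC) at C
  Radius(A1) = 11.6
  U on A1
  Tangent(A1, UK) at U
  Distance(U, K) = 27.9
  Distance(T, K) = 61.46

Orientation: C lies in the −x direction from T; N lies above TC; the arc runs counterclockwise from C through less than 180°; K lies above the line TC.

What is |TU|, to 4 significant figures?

38.97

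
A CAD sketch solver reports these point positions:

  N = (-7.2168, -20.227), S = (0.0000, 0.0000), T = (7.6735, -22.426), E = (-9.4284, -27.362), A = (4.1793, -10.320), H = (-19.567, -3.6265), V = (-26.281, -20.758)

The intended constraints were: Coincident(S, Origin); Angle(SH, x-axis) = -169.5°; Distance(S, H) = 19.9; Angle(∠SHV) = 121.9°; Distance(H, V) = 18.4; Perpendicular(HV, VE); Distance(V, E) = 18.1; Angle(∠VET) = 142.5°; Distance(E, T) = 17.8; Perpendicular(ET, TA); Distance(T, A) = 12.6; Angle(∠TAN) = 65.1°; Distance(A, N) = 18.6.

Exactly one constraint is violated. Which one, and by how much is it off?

Distance(A, N) = 18.6 — off by 3.50.

S = (0.00, 0.00) ✓; SH at -169.5° ✓; |SH| = 19.90 ✓; ∠SHV = 121.9° ✓; |HV| = 18.40 ✓; ∠(HV, VE) = 90.00° ✓; |VE| = 18.10 ✓; ∠VET = 142.5° ✓; |ET| = 17.80 ✓; ∠(ET, TA) = 90.00° ✓; |TA| = 12.60 ✓; ∠TAN = 65.10° ✓; |AN| = 15.10 ✗.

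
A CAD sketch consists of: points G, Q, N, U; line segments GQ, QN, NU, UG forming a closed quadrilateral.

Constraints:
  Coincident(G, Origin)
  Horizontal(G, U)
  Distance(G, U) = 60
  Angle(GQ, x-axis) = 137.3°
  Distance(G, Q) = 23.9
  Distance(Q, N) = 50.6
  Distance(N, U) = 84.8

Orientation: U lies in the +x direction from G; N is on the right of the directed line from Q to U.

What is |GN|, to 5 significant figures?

38.594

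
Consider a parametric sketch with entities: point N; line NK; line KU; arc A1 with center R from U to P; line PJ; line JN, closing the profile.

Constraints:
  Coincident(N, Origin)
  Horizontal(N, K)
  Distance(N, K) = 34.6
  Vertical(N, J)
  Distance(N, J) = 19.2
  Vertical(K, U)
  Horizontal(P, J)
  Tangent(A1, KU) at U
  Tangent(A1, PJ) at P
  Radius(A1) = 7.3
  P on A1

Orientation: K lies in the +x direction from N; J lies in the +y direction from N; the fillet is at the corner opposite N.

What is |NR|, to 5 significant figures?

29.781

N is at the origin; N and K share the same y with |NK| = 34.6 and K on the +x side, so K = (34.600, 0.0000). NJ is vertical with |NJ| = 19.2 and J on the +y side, so J = (0.0000, 19.200). The virtual corner opposite N is at (34.600, 19.200). Since A1 is tangent to KU there, RU ⟂ KU and tangency of A1 to PJ means the radius RP is perpendicular to PJ, with radius 7.3, so the center R sits 7.3 in from both sides at R = (27.300, 11.900). Then |NR| = |R − N| = 29.781.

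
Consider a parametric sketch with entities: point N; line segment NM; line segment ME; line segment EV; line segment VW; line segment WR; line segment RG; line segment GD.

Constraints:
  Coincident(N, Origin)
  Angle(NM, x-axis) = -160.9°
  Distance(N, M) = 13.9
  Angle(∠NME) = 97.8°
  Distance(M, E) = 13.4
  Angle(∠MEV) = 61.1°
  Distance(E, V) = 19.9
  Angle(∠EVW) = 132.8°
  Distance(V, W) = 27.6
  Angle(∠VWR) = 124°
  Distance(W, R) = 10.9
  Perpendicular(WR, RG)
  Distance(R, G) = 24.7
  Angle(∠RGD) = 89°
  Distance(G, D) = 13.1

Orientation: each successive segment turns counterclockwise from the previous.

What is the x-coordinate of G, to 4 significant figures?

-17.54

N is at the origin; NM runs at -160.9° with length 13.9, so M = (-13.13, -4.548). ∠NME = 97.8° gives ME at -78.70° from the x-axis; with |ME| = 13.4, E = (-10.51, -17.69). ∠MEV = 61.1° gives EV at 40.20° from the x-axis; with |EV| = 19.9, V = (4.690, -4.844). ∠EVW = 132.8° gives VW at 87.40° from the x-axis; with |VW| = 27.6, W = (5.942, 22.73). ∠VWR = 124.0° gives WR at 143.4° from the x-axis; with |WR| = 10.9, R = (-2.808, 29.23). WR is perpendicular to RG, so RG runs at -126.6°; with |RG| = 24.7, G = (-17.54, 9.397). So G.x = -17.54.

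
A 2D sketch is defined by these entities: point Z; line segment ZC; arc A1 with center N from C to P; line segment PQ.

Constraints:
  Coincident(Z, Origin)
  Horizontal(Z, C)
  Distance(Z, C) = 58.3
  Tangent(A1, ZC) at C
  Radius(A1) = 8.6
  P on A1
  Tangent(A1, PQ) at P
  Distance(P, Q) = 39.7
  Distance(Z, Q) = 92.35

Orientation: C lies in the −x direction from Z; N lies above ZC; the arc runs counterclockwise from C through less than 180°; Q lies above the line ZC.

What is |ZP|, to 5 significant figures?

54.801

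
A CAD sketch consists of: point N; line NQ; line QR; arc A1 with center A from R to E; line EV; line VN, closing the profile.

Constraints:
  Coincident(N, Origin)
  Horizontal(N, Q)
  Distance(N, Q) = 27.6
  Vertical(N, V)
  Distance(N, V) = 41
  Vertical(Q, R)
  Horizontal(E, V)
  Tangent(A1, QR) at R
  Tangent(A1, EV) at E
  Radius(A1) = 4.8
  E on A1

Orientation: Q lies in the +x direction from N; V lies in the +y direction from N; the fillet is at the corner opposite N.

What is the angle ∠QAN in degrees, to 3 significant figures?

39.8°

N is at the origin; NQ is horizontal with |NQ| = 27.6 and Q on the +x side, so Q = (27.6, 0.00). N and V share the same x with |NV| = 41.0 and V on the +y side, so V = (0.00, 41.0). The virtual corner opposite N is at (27.6, 41.0). The tangent condition forces AR to be normal to QR and the tangent condition forces AE to be normal to EV, with radius 4.8, so the center A sits 4.8 in from both sides at A = (22.8, 36.2). Then cos ∠QAN = AQ·AN / (|AQ||AN|), giving 39.8°.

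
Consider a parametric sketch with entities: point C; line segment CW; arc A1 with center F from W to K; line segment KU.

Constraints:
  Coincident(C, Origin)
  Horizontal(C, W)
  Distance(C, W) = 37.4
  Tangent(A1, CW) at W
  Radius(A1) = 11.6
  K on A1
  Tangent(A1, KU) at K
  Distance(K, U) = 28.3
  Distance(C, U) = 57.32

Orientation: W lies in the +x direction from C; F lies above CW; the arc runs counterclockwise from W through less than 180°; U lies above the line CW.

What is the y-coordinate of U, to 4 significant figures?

42.15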